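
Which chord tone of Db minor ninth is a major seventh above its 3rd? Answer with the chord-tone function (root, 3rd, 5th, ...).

9th

Dbm9: Db–Fb–Ab–Cb–Eb.
The 3rd is Fb. A major seventh above Fb is Eb.
Eb is the chord's 9th.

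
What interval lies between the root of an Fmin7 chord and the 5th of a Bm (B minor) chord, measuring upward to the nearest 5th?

augmented unison

Fmin7 has F as its root, and Bm (B minor) has F# as its 5th.
F up to F# is 1 semitone, a half step wider than a perfect unison, so the interval is augmented.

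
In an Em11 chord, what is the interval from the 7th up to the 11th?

Em11: E, G, B, D, F♯, A.
That puts D below A.
From D to A is 7 semitones, exactly the perfect fifth.

perfect 5th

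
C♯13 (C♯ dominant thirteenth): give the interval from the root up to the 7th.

C♯13 is spelled C♯, E♯, G♯, B, D♯, A♯.
That puts C♯ below B.
From C♯ to B: 10 semitones over a seventh = minor.

minor seventh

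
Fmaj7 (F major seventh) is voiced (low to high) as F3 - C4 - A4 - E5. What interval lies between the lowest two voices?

P5

Those voices are F3 and C4.
F up to C spans 5 letter names and 7 semitones — a perfect fifth.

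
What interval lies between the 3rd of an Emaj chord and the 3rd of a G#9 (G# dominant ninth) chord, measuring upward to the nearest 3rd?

M3

The 3rd of Emaj is G#; the 3rd of G#9 (G# dominant ninth) is B#.
From G# to B# is 4 semitones, exactly the major third.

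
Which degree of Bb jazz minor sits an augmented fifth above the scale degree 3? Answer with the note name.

The scale is Bb C Db Eb F G A.
The scale degree 3 is Db; an augmented fifth above that is A — scale degree 7.

A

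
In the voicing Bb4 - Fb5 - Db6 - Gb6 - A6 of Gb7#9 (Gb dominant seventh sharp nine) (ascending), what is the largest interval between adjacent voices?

M6

Adjacent intervals: Bb4→Fb5 = diminished fifth; Fb5→Db6 = major sixth; Db6→Gb6 = perfect fourth; Gb6→A6 = augmented second.
The largest is Fb5 to Db6, a major sixth (9 semitones).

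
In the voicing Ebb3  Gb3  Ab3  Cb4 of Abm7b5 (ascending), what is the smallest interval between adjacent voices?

Adjacent intervals: Ebb3→Gb3 = major third; Gb3→Ab3 = major second; Ab3→Cb4 = minor third.
The smallest is Gb3 to Ab3, a major second (2 semitones).

major 2nd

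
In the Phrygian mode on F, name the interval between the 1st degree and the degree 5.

The scale runs F Gb Ab Bb C Db Eb.
The 1st degree is F and the 5th scale degree is C.
Counting 5 letters and 7 half steps from F gives a perfect fifth.

P5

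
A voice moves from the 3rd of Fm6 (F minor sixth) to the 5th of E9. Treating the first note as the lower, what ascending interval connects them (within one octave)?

The 3rd of Fm6 (F minor sixth) is Ab; the 5th of E9 is B.
From Ab to B: 3 semitones over a second = augmented.

augmented second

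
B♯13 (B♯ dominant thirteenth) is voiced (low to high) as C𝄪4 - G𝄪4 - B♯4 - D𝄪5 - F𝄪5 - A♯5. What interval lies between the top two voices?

minor third

Those voices are F𝄪5 and A♯5.
F𝄪 up to A♯ is 3 semitones, a half step narrower than a major third, so the interval is minor.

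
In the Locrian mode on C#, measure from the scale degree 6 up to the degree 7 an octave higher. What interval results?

major 9th

The scale runs C# D E F# G A B.
The scale degree 6 is A and the degree 7 (up an octave) is B.
A up to B spans 9 letter names and 14 semitones — a major ninth.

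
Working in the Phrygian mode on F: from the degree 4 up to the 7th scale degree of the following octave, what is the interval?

perfect eleventh

F phrygian: F G♭ A♭ B♭ C D♭ E♭.
That puts B♭ below E♭.
Counting 11 letters and 17 half steps from B♭ gives a perfect eleventh.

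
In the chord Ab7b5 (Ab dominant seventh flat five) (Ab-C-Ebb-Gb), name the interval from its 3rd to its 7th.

diminished fifth

3rd = C; 7th = Gb.
From C to Gb: 6 semitones over a fifth = diminished.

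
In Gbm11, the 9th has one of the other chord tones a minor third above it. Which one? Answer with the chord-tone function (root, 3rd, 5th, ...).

Gb minor eleventh is spelled Gb–Bbb–Db–Fb–Ab–Cb.
The 9th is Ab. A minor third above Ab is Cb.
Cb is the chord's 11th.

11th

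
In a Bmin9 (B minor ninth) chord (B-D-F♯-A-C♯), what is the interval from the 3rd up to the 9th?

The 3rd is D and the 9th is C♯.
Counting 7 letters and 11 half steps from D gives a major seventh.

major 7th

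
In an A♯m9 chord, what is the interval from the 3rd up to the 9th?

M7

Spelling the chord: A♯–C♯–E♯–G♯–B♯.
So we need the interval from C♯ up to B♯.
From C♯ to B♯ is 11 semitones, exactly the major seventh.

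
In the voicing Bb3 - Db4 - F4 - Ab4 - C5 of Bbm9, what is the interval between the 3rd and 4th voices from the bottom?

Those voices are F4 and Ab4.
3 letter names make it a third; at 3 semitones (a half step narrower than major) the quality is minor.

minor 3rd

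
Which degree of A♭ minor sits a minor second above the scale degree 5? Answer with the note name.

Fb

The scale is A♭ B♭ C♭ D♭ E♭ F♭ G♭.
The scale degree 5 is E♭; a minor second above that is F♭ — scale degree 6.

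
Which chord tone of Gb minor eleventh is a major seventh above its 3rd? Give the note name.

Gbm11 is spelled Gb–Bbb–Db–Fb–Ab–Cb.
The 3rd is Bbb. A major seventh above Bbb is Ab.
Ab is the chord's 9th.

Ab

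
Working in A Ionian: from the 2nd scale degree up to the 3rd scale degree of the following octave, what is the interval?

major ninth

Spelling A Ionian: A B C# D E F# G#.
So we need the interval from B up to C#.
From B to C# is 14 semitones, exactly the major ninth.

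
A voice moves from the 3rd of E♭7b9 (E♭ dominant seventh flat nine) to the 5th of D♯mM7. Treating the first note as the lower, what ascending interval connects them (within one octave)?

The 3rd of E♭7b9 (E♭ dominant seventh flat nine) is G; the 5th of D♯mM7 is A♯.
2 letter names make it a second; at 3 semitones (a half step wider than major) the quality is augmented.

augmented second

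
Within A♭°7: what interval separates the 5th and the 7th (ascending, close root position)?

A♭dim7 (A♭ diminished seventh) is spelled A♭–C♭–E𝄫–G𝄫.
The 5th is E𝄫 and the 7th is G𝄫.
3 letter names make it a third; at 3 semitones (a half step narrower than major) the quality is minor.

minor third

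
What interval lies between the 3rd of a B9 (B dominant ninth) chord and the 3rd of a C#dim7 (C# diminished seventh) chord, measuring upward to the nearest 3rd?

minor second

B9 (B dominant ninth) has D# as its 3rd, and C#dim7 (C# diminished seventh) has E as its 3rd.
D# up to E is 1 semitone, a half step narrower than a major second, so the interval is minor.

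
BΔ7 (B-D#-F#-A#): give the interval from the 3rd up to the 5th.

That puts D# below F#.
From D# to F#: 3 semitones over a third = minor.

minor third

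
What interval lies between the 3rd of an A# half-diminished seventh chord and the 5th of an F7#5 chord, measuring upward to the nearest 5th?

perfect unison

A# half-diminished seventh has C# as its 3rd, and F7#5 has C# as its 5th.
C# up to C# spans 1 letter names and 0 semitones — a perfect unison.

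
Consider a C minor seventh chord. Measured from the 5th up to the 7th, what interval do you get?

C minor seventh: C–E♭–G–B♭.
So we need the interval from G up to B♭.
3 letter names make it a third; at 3 semitones (a half step narrower than major) the quality is minor.

m3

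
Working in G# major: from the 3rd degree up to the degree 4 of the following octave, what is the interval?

minor ninth

Spelling G# major: G# A# B# C# D# E# F##.
So we need the interval from B# up to C#.
B# up to C# is 13 semitones, a half step narrower than a major ninth, so the interval is minor.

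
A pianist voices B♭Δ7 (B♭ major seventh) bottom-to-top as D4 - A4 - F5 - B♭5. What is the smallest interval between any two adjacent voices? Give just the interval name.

perfect 4th

Adjacent intervals: D4→A4 = perfect fifth; A4→F5 = minor sixth; F5→B♭5 = perfect fourth.
The smallest is F5 to B♭5, a perfect fourth (5 semitones).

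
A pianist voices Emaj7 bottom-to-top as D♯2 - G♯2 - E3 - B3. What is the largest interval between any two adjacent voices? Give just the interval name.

Adjacent intervals: D♯2→G♯2 = perfect fourth; G♯2→E3 = minor sixth; E3→B3 = perfect fifth.
The largest is G♯2 to E3, a minor sixth (8 semitones).

minor sixth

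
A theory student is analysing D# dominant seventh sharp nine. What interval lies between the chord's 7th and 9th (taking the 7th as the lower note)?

The chord tones of D#7#9 are D#-F##-A#-C#-E##.
So we need the interval from C# up to E##.
From C# to E##: 5 semitones over a third = augmented.

augmented third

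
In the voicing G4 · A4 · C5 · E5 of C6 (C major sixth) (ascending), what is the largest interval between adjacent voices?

major 3rd

Adjacent intervals: G4→A4 = major second; A4→C5 = minor third; C5→E5 = major third.
The largest is C5 to E5, a major third (4 semitones).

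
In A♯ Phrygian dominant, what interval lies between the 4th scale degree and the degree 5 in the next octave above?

The scale runs A♯ B C𝄪 D♯ E♯ F♯ G♯.
The 4th scale degree is D♯ and the degree 5 (up an octave) is E♯.
Counting 9 letters and 14 half steps from D♯ gives a major ninth.

major ninth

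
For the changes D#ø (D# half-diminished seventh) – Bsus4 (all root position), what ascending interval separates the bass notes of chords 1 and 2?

The roots are D# and B.
From D# to B: 8 semitones over a sixth = minor.

minor sixth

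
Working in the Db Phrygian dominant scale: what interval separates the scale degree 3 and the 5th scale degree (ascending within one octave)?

m3

Spelling the Db Phrygian dominant scale: Db Ebb F Gb Ab Bbb Cb.
That puts F below Ab.
3 letter names make it a third; at 3 semitones (a half step narrower than major) the quality is minor.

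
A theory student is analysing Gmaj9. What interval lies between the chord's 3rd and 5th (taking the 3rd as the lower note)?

minor third

Spelling the chord: G-B-D-F#-A.
3rd = B; 5th = D.
B up to D is 3 semitones, a half step narrower than a major third, so the interval is minor.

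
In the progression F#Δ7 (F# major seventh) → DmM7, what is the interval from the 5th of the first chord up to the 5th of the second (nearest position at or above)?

The 5th of F#Δ7 (F# major seventh) is C#; the 5th of DmM7 is A.
6 letter names make it a sixth; at 8 semitones (a half step narrower than major) the quality is minor.

m6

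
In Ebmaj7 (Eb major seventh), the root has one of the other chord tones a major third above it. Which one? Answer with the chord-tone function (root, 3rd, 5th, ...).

Spelling the chord: Eb, G, Bb, D.
The root is Eb. A major third above Eb is G.
G is the chord's 3rd.

3rd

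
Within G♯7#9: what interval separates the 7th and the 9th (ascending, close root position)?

G♯7#9 is spelled G♯–B♯–D♯–F♯–A𝄪.
The 7th is F♯ and the 9th is A𝄪.
3 letter names make it a third; at 5 semitones (a half step wider than major) the quality is augmented.

augmented 3rd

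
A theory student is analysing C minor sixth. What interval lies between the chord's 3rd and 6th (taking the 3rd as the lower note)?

Spelling the chord: C, Eb, G, A.
So we need the interval from Eb up to A.
Eb up to A is 6 semitones, a half step wider than a perfect fourth, so the interval is augmented.

augmented 4th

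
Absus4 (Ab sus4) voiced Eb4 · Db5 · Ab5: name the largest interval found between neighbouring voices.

minor seventh

Adjacent intervals: Eb4→Db5 = minor seventh; Db5→Ab5 = perfect fifth.
The largest is Eb4 to Db5, a minor seventh (10 semitones).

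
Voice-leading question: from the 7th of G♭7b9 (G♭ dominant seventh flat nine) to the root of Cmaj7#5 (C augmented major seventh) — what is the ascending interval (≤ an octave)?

augmented 5th

The 7th of G♭7b9 (G♭ dominant seventh flat nine) is F♭; the root of Cmaj7#5 (C augmented major seventh) is C.
From F♭ to C: 8 semitones over a fifth = augmented.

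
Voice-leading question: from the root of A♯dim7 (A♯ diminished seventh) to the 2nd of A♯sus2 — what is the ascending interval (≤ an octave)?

A♯dim7 (A♯ diminished seventh) has A♯ as its root, and A♯sus2 has B♯ as its 2nd.
From A♯ to B♯ is 2 semitones, exactly the major second.

major second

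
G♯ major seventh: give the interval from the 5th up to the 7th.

major third

Spelling the chord: G♯–B♯–D♯–F𝄪.
5th = D♯; 7th = F𝄪.
D♯ up to F𝄪 spans 3 letter names and 4 semitones — a major third.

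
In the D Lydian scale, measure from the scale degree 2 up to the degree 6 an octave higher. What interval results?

perfect twelfth

D lydian: D E F# G# A B C#.
So we need the interval from E up to B.
From E to B is 19 semitones, exactly the perfect twelfth.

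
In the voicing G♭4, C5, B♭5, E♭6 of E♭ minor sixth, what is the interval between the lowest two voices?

Those voices are G♭4 and C5.
From G♭ to C: 6 semitones over a fourth = augmented.

augmented fourth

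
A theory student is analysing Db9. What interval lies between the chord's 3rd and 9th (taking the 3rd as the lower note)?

Db9 (Db dominant ninth) is spelled Db F Ab Cb Eb.
So we need the interval from F up to Eb.
From F to Eb: 10 semitones over a seventh = minor.

minor seventh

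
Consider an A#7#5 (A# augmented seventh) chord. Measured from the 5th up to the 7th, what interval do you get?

diminished third

A# augmented seventh: A#-C##-E##-G#.
That puts E## below G#.
From E## to G#: 2 semitones over a third = diminished.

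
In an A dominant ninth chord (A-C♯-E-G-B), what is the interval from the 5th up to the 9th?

That puts E below B.
E up to B spans 5 letter names and 7 semitones — a perfect fifth.

perfect 5th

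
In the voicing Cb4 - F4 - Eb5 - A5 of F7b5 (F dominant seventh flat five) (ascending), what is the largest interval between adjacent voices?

minor seventh

Adjacent intervals: Cb4→F4 = augmented fourth; F4→Eb5 = minor seventh; Eb5→A5 = augmented fourth.
The largest is F4 to Eb5, a minor seventh (10 semitones).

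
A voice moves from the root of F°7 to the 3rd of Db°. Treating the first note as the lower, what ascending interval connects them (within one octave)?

diminished octave

The root of F°7 is F; the 3rd of Db° is Fb.
8 letter names make it an octave; at 11 semitones (a half step narrower than perfect) the quality is diminished.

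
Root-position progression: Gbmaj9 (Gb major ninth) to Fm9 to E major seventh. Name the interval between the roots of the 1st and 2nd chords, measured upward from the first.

The roots are Gb and F.
Gb up to F spans 7 letter names and 11 semitones — a major seventh.

M7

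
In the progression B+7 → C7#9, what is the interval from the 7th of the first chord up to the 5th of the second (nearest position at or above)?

B+7 has A as its 7th, and C7#9 has G as its 5th.
7 letter names make it a seventh; at 10 semitones (a half step narrower than major) the quality is minor.

minor 7th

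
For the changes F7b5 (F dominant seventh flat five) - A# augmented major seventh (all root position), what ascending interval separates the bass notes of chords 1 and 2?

augmented 3rd

The roots are F and A#.
F up to A# is 5 semitones, a half step wider than a major third, so the interval is augmented.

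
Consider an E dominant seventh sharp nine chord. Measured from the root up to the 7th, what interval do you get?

The chord tones of E7#9 are E–G#–B–D–F##.
The root is E and the 7th is D.
From E to D: 10 semitones over a seventh = minor.

minor seventh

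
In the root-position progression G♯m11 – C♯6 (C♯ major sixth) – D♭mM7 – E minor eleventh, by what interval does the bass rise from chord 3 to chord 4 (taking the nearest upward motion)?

A2

The roots are D♭ and E.
2 letter names make it a second; at 3 semitones (a half step wider than major) the quality is augmented.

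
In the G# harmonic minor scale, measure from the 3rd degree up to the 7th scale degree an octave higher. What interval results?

augmented twelfth

The scale runs G# A# B C# D# E F##.
So we need the interval from B up to F##.
B up to F## is 20 semitones, a half step wider than a perfect twelfth, so the interval is augmented.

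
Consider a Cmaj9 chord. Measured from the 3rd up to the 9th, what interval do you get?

Cmaj9 (C major ninth): C E G B D.
The 3rd is E and the 9th is D.
From E to D: 10 semitones over a seventh = minor.

minor seventh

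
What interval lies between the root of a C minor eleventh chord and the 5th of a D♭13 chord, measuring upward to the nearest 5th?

C minor eleventh has C as its root, and D♭13 has A♭ as its 5th.
C up to A♭ is 8 semitones, a half step narrower than a major sixth, so the interval is minor.

minor sixth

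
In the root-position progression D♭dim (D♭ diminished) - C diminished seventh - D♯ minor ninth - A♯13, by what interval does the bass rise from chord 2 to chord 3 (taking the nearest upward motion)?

The roots are C and D♯.
C up to D♯ is 3 semitones, a half step wider than a major second, so the interval is augmented.

augmented second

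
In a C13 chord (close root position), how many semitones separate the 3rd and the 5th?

C13: C–E–G–Bb–D–A.
E to G is a minor third: 3 semitones.

3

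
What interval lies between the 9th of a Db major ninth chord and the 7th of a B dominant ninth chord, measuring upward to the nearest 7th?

A4

The 9th of Db major ninth is Eb; the 7th of B dominant ninth is A.
Eb up to A is 6 semitones, a half step wider than a perfect fourth, so the interval is augmented.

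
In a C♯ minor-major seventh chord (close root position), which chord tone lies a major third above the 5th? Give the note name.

Spelling the chord: C♯ E G♯ B♯.
The 5th is G♯. A major third above G♯ is B♯.
B♯ is the chord's 7th.

B#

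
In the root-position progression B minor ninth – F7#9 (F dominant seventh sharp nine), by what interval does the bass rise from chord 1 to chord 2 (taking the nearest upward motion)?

diminished 5th

The roots are B and F.
5 letter names make it a fifth; at 6 semitones (a half step narrower than perfect) the quality is diminished.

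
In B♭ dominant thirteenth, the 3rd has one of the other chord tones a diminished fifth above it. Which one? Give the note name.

The chord tones of B♭ dominant thirteenth are B♭ D F A♭ C G.
The 3rd is D. A diminished fifth above D is A♭.
A♭ is the chord's 7th.

Ab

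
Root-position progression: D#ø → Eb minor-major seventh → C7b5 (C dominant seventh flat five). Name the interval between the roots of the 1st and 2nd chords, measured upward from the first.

The roots are D# and Eb.
2 letter names make it a second; at 0 semitones (a whole step narrower than major) the quality is diminished.

d2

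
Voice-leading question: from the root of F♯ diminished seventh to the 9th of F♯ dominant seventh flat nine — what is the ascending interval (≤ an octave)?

minor 2nd

The root of F♯ diminished seventh is F♯; the 9th of F♯ dominant seventh flat nine is G.
From F♯ to G: 1 semitone over a second = minor.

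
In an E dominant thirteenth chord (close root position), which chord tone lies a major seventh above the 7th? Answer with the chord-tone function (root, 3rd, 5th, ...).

13th

The chord tones of E13 (E dominant thirteenth) are E G# B D F# C#.
The 7th is D. A major seventh above D is C#.
C# is the chord's 13th.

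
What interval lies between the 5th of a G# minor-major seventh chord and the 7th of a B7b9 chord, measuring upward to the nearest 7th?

The 5th of G# minor-major seventh is D#; the 7th of B7b9 is A.
From D# to A: 6 semitones over a fifth = diminished.

diminished fifth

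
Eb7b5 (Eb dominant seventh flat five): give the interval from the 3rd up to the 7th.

diminished 5th

Spelling the chord: Eb–G–Bbb–Db.
That puts G below Db.
G up to Db is 6 semitones, a half step narrower than a perfect fifth, so the interval is diminished.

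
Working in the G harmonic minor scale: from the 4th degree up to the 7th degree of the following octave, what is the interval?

Spelling the G harmonic minor scale: G A Bb C D Eb F#.
4th degree = C; degree 7 (up an octave) = F#.
From C to F#: 18 semitones over an eleventh = augmented.

A11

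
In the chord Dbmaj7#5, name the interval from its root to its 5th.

Dbmaj7#5 (Db augmented major seventh) is spelled Db F A C.
Root = Db; 5th = A.
From Db to A: 8 semitones over a fifth = augmented.

augmented 5th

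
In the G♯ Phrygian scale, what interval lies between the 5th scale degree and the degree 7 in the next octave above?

minor tenth

Spelling the G♯ Phrygian scale: G♯ A B C♯ D♯ E F♯.
That puts D♯ below F♯.
D♯ up to F♯ is 15 semitones, a half step narrower than a major tenth, so the interval is minor.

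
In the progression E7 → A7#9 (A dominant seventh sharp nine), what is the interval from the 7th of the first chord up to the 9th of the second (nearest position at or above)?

E7 has D as its 7th, and A7#9 (A dominant seventh sharp nine) has B♯ as its 9th.
From D to B♯: 10 semitones over a sixth = augmented.

augmented 6th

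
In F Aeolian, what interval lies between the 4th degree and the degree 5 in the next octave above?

major ninth

Spelling F Aeolian: F G Ab Bb C Db Eb.
4th degree = Bb; scale degree 5 (up an octave) = C.
From Bb to C is 14 semitones, exactly the major ninth.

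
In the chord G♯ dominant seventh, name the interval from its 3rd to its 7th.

The chord tones of G♯ dominant seventh are G♯–B♯–D♯–F♯.
So we need the interval from B♯ up to F♯.
5 letter names make it a fifth; at 6 semitones (a half step narrower than perfect) the quality is diminished.
That tritone between 3rd and 7th is what gives the dominant seventh its pull toward resolution.

diminished fifth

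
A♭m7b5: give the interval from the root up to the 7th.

minor 7th

A♭m7b5 is spelled A♭ C♭ E𝄫 G♭.
That puts A♭ below G♭.
A♭ up to G♭ is 10 semitones, a half step narrower than a major seventh, so the interval is minor.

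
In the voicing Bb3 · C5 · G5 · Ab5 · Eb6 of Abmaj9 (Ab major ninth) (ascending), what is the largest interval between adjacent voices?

Adjacent intervals: Bb3→C5 = major ninth; C5→G5 = perfect fifth; G5→Ab5 = minor second; Ab5→Eb6 = perfect fifth.
The largest is Bb3 to C5, a major ninth (14 semitones).

M9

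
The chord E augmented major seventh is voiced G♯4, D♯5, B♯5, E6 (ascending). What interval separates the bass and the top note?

m13

The outer voices are G♯4 and E6.
From G♯ to E: 20 semitones over a thirteenth = minor.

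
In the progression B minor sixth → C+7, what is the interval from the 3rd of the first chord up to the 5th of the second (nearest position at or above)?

B minor sixth has D as its 3rd, and C+7 has G♯ as its 5th.
4 letter names make it a fourth; at 6 semitones (a half step wider than perfect) the quality is augmented.

A4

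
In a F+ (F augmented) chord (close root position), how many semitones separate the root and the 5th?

8

Spelling the chord: F, A, C#.
F to C# is an augmented fifth: 8 semitones.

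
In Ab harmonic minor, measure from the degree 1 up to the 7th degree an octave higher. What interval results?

Ab harmonic minor: Ab Bb Cb Db Eb Fb G.
That puts Ab below G.
Counting 14 letters and 23 half steps from Ab gives a major fourteenth.

M14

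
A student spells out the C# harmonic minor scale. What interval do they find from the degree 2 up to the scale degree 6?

diminished fifth

Spelling the C# harmonic minor scale: C# D# E F# G# A B#.
So we need the interval from D# up to A.
5 letter names make it a fifth; at 6 semitones (a half step narrower than perfect) the quality is diminished.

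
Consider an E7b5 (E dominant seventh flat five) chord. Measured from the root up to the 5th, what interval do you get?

d5

E7b5 is spelled E, G#, Bb, D.
Root = E; 5th = Bb.
From E to Bb: 6 semitones over a fifth = diminished.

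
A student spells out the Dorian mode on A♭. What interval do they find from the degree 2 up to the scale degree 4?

A♭ dorian: A♭ B♭ C♭ D♭ E♭ F G♭.
That puts B♭ below D♭.
B♭ up to D♭ is 3 semitones, a half step narrower than a major third, so the interval is minor.

minor 3rd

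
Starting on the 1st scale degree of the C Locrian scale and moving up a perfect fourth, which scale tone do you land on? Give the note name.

The scale is C Db Eb F Gb Ab Bb.
The 1st scale degree is C; a perfect fourth above that is F — scale degree 4.

F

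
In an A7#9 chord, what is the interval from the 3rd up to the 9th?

Spelling the chord: A, C#, E, G, B#.
So we need the interval from C# up to B#.
C# up to B# spans 7 letter names and 11 semitones — a major seventh.

M7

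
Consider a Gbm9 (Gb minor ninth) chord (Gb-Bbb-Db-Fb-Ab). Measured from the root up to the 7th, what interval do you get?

The root is Gb and the 7th is Fb.
7 letter names make it a seventh; at 10 semitones (a half step narrower than major) the quality is minor.

minor seventh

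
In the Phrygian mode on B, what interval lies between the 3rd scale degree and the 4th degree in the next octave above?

major ninth

The scale runs B C D E F# G A.
The 3rd scale degree is D and the degree 4 (up an octave) is E.
From D to E is 14 semitones, exactly the major ninth.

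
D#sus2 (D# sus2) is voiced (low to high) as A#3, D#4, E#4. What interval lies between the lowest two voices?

perfect 4th

Those voices are A#3 and D#4.
Counting 4 letters and 5 half steps from A# gives a perfect fourth.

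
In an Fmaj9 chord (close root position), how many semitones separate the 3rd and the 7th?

Fmaj9 (F major ninth): F-A-C-E-G.
A to E is a perfect fifth: 7 semitones.

7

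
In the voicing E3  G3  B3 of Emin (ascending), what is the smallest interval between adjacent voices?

m3

Adjacent intervals: E3→G3 = minor third; G3→B3 = major third.
The smallest is E3 to G3, a minor third (3 semitones).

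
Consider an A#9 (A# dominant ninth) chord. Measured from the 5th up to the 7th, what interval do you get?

m3

A#9 (A# dominant ninth): A# C## E# G# B#.
So we need the interval from E# up to G#.
From E# to G#: 3 semitones over a third = minor.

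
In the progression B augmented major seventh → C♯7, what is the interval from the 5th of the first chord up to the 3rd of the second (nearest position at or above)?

B augmented major seventh has F𝄪 as its 5th, and C♯7 has E♯ as its 3rd.
F𝄪 up to E♯ is 10 semitones, a half step narrower than a major seventh, so the interval is minor.

minor seventh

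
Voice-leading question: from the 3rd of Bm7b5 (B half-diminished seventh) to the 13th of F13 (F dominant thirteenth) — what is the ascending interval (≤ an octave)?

Bm7b5 (B half-diminished seventh) has D as its 3rd, and F13 (F dominant thirteenth) has D as its 13th.
D up to D spans 1 letter names and 0 semitones — a perfect unison.

P1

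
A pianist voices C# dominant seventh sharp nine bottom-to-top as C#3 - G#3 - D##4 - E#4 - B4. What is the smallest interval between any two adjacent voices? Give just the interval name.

minor second

Adjacent intervals: C#3→G#3 = perfect fifth; G#3→D##4 = augmented fifth; D##4→E#4 = minor second; E#4→B4 = diminished fifth.
The smallest is D##4 to E#4, a minor second (1 semitone).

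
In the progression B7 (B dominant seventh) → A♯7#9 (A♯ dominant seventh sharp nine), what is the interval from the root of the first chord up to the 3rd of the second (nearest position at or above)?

The root of B7 (B dominant seventh) is B; the 3rd of A♯7#9 (A♯ dominant seventh sharp nine) is C𝄪.
From B to C𝄪: 3 semitones over a second = augmented.

augmented 2nd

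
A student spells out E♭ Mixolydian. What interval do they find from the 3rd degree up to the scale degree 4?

Spelling E♭ Mixolydian: E♭ F G A♭ B♭ C D♭.
That puts G below A♭.
From G to A♭: 1 semitone over a second = minor.

minor second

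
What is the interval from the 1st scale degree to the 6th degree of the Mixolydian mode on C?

The scale runs C D E F G A Bb.
So we need the interval from C up to A.
Counting 6 letters and 9 half steps from C gives a major sixth.

major sixth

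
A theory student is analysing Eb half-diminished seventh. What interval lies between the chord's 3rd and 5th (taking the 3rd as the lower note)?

m3

Ebm7b5 (Eb half-diminished seventh) is spelled Eb–Gb–Bbb–Db.
That puts Gb below Bbb.
Gb up to Bbb is 3 semitones, a half step narrower than a major third, so the interval is minor.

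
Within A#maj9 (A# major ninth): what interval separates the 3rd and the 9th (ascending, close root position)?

The chord tones of A#maj9 are A#, C##, E#, G##, B#.
The 3rd is C## and the 9th is B#.
C## up to B# is 10 semitones, a half step narrower than a major seventh, so the interval is minor.

minor seventh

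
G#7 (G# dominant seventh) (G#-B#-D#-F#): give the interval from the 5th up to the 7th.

minor third

The 5th is D# and the 7th is F#.
D# up to F# is 3 semitones, a half step narrower than a major third, so the interval is minor.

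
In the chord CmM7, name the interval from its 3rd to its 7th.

The chord tones of CmM7 are C–Eb–G–B.
The 3rd is Eb and the 7th is B.
5 letter names make it a fifth; at 8 semitones (a half step wider than perfect) the quality is augmented.

A5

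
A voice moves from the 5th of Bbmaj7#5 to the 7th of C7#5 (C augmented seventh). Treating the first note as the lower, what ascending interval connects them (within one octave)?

Bbmaj7#5 has F# as its 5th, and C7#5 (C augmented seventh) has Bb as its 7th.
From F# to Bb: 4 semitones over a fourth = diminished.

diminished fourth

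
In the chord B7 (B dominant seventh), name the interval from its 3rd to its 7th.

diminished 5th

Spelling the chord: B–D♯–F♯–A.
The 3rd is D♯ and the 7th is A.
From D♯ to A: 6 semitones over a fifth = diminished.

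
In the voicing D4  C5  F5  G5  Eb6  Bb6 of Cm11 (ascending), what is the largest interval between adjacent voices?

m7

Adjacent intervals: D4→C5 = minor seventh; C5→F5 = perfect fourth; F5→G5 = major second; G5→Eb6 = minor sixth; Eb6→Bb6 = perfect fifth.
The largest is D4 to C5, a minor seventh (10 semitones).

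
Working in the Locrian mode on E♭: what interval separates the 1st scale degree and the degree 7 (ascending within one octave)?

minor seventh

The scale runs E♭ F♭ G♭ A♭ B𝄫 C♭ D♭.
That puts E♭ below D♭.
7 letter names make it a seventh; at 10 semitones (a half step narrower than major) the quality is minor.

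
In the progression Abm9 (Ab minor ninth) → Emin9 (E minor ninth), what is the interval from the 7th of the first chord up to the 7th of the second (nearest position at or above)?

augmented fifth

The 7th of Abm9 (Ab minor ninth) is Gb; the 7th of Emin9 (E minor ninth) is D.
5 letter names make it a fifth; at 8 semitones (a half step wider than perfect) the quality is augmented.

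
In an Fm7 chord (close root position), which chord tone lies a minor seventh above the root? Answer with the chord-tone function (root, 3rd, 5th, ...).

7th

Fm7 is spelled F Ab C Eb.
The root is F. A minor seventh above F is Eb.
Eb is the chord's 7th.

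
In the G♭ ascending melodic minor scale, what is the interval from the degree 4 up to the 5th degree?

G♭ melodic minor: G♭ A♭ B𝄫 C♭ D♭ E♭ F.
The degree 4 is C♭ and the degree 5 is D♭.
Counting 2 letters and 2 half steps from C♭ gives a major second.

major second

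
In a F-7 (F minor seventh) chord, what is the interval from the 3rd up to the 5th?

Fm7: F-Ab-C-Eb.
That puts Ab below C.
From Ab to C is 4 semitones, exactly the major third.

major 3rd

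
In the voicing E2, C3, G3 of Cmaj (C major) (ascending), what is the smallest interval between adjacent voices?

Adjacent intervals: E2→C3 = minor sixth; C3→G3 = perfect fifth.
The smallest is C3 to G3, a perfect fifth (7 semitones).

perfect fifth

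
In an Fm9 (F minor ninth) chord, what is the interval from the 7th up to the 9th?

Fm9 (F minor ninth): F, A♭, C, E♭, G.
The 7th is E♭ and the 9th is G.
E♭ up to G spans 3 letter names and 4 semitones — a major third.

major 3rd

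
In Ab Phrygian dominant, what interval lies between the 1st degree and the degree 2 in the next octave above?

The scale runs Ab Bbb C Db Eb Fb Gb.
1st degree = Ab; 2nd degree (up an octave) = Bbb.
Ab up to Bbb is 13 semitones, a half step narrower than a major ninth, so the interval is minor.

minor ninth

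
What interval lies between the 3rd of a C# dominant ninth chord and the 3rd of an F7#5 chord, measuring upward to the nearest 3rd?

d4

C# dominant ninth has E# as its 3rd, and F7#5 has A as its 3rd.
4 letter names make it a fourth; at 4 semitones (a half step narrower than perfect) the quality is diminished.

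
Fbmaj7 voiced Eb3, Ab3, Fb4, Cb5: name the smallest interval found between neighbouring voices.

Adjacent intervals: Eb3→Ab3 = perfect fourth; Ab3→Fb4 = minor sixth; Fb4→Cb5 = perfect fifth.
The smallest is Eb3 to Ab3, a perfect fourth (5 semitones).

perfect fourth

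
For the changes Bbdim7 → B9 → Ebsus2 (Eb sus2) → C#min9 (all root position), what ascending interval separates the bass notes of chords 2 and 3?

The roots are B and Eb.
4 letter names make it a fourth; at 4 semitones (a half step narrower than perfect) the quality is diminished.

d4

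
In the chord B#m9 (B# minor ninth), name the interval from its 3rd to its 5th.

major 3rd

B#m9 (B# minor ninth): B#, D#, F##, A#, C##.
So we need the interval from D# up to F##.
From D# to F## is 4 semitones, exactly the major third.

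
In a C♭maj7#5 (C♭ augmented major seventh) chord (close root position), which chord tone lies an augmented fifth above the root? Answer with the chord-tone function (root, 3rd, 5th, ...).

C♭+maj7 (C♭ augmented major seventh) is spelled C♭–E♭–G–B♭.
The root is C♭. An augmented fifth above C♭ is G.
G is the chord's 5th.

5th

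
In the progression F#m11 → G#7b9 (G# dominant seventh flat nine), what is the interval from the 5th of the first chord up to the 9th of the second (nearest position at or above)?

minor sixth

The 5th of F#m11 is C#; the 9th of G#7b9 (G# dominant seventh flat nine) is A.
C# up to A is 8 semitones, a half step narrower than a major sixth, so the interval is minor.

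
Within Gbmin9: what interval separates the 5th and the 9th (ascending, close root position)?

The chord tones of Gbmin9 are Gb, Bbb, Db, Fb, Ab.
5th = Db; 9th = Ab.
Counting 5 letters and 7 half steps from Db gives a perfect fifth.

perfect 5th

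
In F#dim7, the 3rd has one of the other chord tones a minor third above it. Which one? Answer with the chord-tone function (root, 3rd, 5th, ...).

5th

F#°7 is spelled F#–A–C–Eb.
The 3rd is A. A minor third above A is C.
C is the chord's 5th.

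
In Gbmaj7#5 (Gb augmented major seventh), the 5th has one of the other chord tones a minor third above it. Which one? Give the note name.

Gb augmented major seventh: Gb Bb D F.
The 5th is D. A minor third above D is F.
F is the chord's 7th.

F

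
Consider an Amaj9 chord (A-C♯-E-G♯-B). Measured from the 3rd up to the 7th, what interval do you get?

So we need the interval from C♯ up to G♯.
From C♯ to G♯ is 7 semitones, exactly the perfect fifth.

P5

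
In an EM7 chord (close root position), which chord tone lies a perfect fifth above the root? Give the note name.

The chord tones of EM7 are E-G#-B-D#.
The root is E. A perfect fifth above E is B.
B is the chord's 5th.

B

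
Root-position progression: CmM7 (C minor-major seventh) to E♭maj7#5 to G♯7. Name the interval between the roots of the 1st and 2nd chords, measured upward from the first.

minor third

The roots are C and E♭.
C up to E♭ is 3 semitones, a half step narrower than a major third, so the interval is minor.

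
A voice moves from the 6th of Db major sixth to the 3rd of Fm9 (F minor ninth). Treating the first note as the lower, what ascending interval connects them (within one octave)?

The 6th of Db major sixth is Bb; the 3rd of Fm9 (F minor ninth) is Ab.
From Bb to Ab: 10 semitones over a seventh = minor.

minor seventh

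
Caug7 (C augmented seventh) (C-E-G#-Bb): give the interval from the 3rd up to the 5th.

major 3rd

That puts E below G#.
Counting 3 letters and 4 half steps from E gives a major third.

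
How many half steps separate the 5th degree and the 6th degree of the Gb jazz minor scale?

2

The scale is Gb Ab Bbb Cb Db Eb F.
Db up to Eb is a major second — 2 semitones.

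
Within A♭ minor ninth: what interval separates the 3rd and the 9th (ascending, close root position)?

Spelling the chord: A♭, C♭, E♭, G♭, B♭.
So we need the interval from C♭ up to B♭.
From C♭ to B♭ is 11 semitones, exactly the major seventh.

major seventh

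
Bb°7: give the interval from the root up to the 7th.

diminished 7th

Spelling the chord: Bb–Db–Fb–Abb.
That puts Bb below Abb.
Bb up to Abb is 9 semitones, a whole step narrower than a major seventh, so the interval is diminished.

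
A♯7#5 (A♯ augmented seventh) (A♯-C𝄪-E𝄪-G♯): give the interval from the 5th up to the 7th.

So we need the interval from E𝄪 up to G♯.
3 letter names make it a third; at 2 semitones (a whole step narrower than major) the quality is diminished.

diminished 3rd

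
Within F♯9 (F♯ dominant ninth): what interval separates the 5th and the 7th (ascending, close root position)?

minor 3rd

Spelling the chord: F♯-A♯-C♯-E-G♯.
5th = C♯; 7th = E.
C♯ up to E is 3 semitones, a half step narrower than a major third, so the interval is minor.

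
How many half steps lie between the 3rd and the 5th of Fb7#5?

Fb7#5 (Fb augmented seventh): Fb–Ab–C–Ebb.
Ab to C is a major third: 4 semitones.

4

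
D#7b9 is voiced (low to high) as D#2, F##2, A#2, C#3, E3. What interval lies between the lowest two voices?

M3

Those voices are D#2 and F##2.
D# up to F## spans 3 letter names and 4 semitones — a major third.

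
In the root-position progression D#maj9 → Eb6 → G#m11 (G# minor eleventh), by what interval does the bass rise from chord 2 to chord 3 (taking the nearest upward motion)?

The roots are Eb and G#.
Eb up to G# is 5 semitones, a half step wider than a major third, so the interval is augmented.

augmented third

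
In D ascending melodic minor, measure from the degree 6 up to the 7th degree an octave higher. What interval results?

The scale runs D E F G A B C♯.
Degree 6 = B; scale degree 7 (up an octave) = C♯.
B up to C♯ spans 9 letter names and 14 semitones — a major ninth.

major ninth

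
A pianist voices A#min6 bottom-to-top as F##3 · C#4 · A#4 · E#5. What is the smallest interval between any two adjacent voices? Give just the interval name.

Adjacent intervals: F##3→C#4 = diminished fifth; C#4→A#4 = major sixth; A#4→E#5 = perfect fifth.
The smallest is F##3 to C#4, a diminished fifth (6 semitones).

diminished fifth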